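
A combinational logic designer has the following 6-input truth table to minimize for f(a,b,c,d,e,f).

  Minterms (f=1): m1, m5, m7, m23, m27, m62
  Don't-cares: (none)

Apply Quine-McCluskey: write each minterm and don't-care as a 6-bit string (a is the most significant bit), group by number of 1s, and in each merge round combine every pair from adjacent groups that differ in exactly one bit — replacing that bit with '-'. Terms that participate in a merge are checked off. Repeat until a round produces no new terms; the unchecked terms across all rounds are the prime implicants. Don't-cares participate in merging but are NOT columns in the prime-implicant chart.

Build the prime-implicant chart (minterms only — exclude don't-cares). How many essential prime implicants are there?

Round 0: 000001✓ 000101✓ 000111✓ 010111✓ 011011 111110
Round 1: 0-0111 000-01 0001-1
PIs = {0-0111, 000-01, 0001-1, 011011, 111110}
Coverage chart:
  m1: 000-01 ←essential
  m5: 000-01,0001-1
  m7: 0-0111,0001-1
  m23: 0-0111 ←essential
  m27: 011011 ←essential
  m62: 111110 ←essential
Essential: 0-0111, 000-01, 011011, 111110

4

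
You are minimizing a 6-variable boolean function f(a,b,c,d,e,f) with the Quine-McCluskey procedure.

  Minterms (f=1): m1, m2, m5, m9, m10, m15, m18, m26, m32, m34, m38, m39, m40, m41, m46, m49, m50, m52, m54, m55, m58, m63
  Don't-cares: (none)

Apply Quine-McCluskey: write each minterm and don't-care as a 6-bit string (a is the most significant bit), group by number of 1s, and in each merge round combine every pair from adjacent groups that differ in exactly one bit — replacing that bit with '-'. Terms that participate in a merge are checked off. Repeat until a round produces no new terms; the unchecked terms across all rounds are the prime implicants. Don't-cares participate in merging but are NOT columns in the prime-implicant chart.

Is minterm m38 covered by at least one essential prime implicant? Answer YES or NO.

size-2^0 implicants → 000001(✓)  000010(✓)  000101(✓)  001001(✓)  001010(✓)  001111  010010(✓)  011010(✓)  100000(✓)  100010(✓)  100110(✓)  100111(✓)  101000(✓)  101001(✓)  101110(✓)  110001  110010(✓)  110100(✓)  110110(✓)  110111(✓)  111010(✓)  111111(✓)
size-2^1 implicants → -00010(✓)  -01001  -10010(✓)  -11010(✓)  0-0010(✓)  0-1010(✓)  00-001  00-010(✓)  000-01  01-010(✓)  1-0010(✓)  1-0110(✓)  1-0111(✓)  10-000  10-110  100-10(✓)  1000-0  10011-(✓)  10100-  11-010(✓)  11-111  110-10(✓)  1101-0  11011-(✓)
size-2^2 implicants → --0010  -1-010  0--010  1-0-10  1-011-
Unchecked terms (primes): --0010, -01001, -1-010, 0--010, 00-001, 000-01, 001111, 1-0-10, 1-011-, 10-000, 10-110, 1000-0, 10100-, 11-111, 110001, 1101-0
Minterm coverage:
  m1 ⊆ 00-001,000-01
  m2 ⊆ --0010,0--010
  m5 ⊆ 000-01 [E]
  m9 ⊆ -01001,00-001
  m10 ⊆ 0--010 [E]
  m15 ⊆ 001111 [E]
  m18 ⊆ --0010,-1-010,0--010
  m26 ⊆ -1-010,0--010
  m32 ⊆ 10-000,1000-0
  m34 ⊆ --0010,1-0-10,1000-0
  m38 ⊆ 1-0-10,1-011-,10-110
  m39 ⊆ 1-011- [E]
  m40 ⊆ 10-000,10100-
  m41 ⊆ -01001,10100-
  m46 ⊆ 10-110 [E]
  m49 ⊆ 110001 [E]
  m50 ⊆ --0010,-1-010,1-0-10
  m52 ⊆ 1101-0 [E]
  m54 ⊆ 1-0-10,1-011-,1101-0
  m55 ⊆ 1-011-,11-111
  m58 ⊆ -1-010 [E]
  m63 ⊆ 11-111 [E]
E = {-1-010, 0--010, 000-01, 001111, 1-011-, 10-110, 11-111, 110001, 1101-0}

YES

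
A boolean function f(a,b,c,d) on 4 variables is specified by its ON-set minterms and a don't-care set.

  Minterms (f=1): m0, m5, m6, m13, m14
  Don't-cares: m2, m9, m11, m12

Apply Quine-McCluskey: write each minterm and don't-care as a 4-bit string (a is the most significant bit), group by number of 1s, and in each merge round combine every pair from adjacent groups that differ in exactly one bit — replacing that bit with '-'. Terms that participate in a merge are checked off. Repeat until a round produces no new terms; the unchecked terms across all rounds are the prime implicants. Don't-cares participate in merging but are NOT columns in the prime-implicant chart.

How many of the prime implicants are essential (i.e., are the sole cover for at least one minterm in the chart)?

2

[col 0] 0000*, 0010*, 0101*, 0110*, 1001*, 1011*, 1100*, 1101*, 1110*
[col 1] -101, -110, 0-10, 00-0, 1-01, 10-1, 11-0, 110-
Prime implicants: -101, -110, 0-10, 00-0, 1-01, 10-1, 11-0, 110-
PI chart (minterm → PIs covering it):
  0 | 00-0  (sole → essential)
  5 | -101  (sole → essential)
  6 | -110,0-10
  13 | -101,1-01,110-
  14 | -110,11-0
Essential prime implicants: -101, 00-0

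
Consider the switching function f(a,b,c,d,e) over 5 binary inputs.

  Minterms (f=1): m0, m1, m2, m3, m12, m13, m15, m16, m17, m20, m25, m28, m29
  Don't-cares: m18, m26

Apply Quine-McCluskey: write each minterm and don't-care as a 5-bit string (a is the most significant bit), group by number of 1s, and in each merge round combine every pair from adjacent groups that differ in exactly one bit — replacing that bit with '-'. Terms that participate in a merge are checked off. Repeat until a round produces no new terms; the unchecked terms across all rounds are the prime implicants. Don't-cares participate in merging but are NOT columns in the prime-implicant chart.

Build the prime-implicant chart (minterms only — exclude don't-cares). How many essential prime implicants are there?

3

size-2^0 implicants → 00000(✓)  00001(✓)  00010(✓)  00011(✓)  01100(✓)  01101(✓)  01111(✓)  10000(✓)  10001(✓)  10010(✓)  10100(✓)  11001(✓)  11010(✓)  11100(✓)  11101(✓)
size-2^1 implicants → -0000(✓)  -0001(✓)  -0010(✓)  -1100(✓)  -1101(✓)  000-0(✓)  000-1(✓)  0000-(✓)  0001-(✓)  011-1  0110-(✓)  1-001  1-010  1-100  10-00  100-0(✓)  1000-(✓)  11-01  1110-(✓)
size-2^2 implicants → -00-0  -000-  -110-  000--
Unchecked terms (primes): -00-0, -000-, -110-, 000--, 011-1, 1-001, 1-010, 1-100, 10-00, 11-01
Minterm coverage:
  m0 ⊆ -00-0,-000-,000--
  m1 ⊆ -000-,000--
  m2 ⊆ -00-0,000--
  m3 ⊆ 000-- [E]
  m12 ⊆ -110- [E]
  m13 ⊆ -110-,011-1
  m15 ⊆ 011-1 [E]
  m16 ⊆ -00-0,-000-,10-00
  m17 ⊆ -000-,1-001
  m20 ⊆ 1-100,10-00
  m25 ⊆ 1-001,11-01
  m28 ⊆ -110-,1-100
  m29 ⊆ -110-,11-01
E = {-110-, 000--, 011-1}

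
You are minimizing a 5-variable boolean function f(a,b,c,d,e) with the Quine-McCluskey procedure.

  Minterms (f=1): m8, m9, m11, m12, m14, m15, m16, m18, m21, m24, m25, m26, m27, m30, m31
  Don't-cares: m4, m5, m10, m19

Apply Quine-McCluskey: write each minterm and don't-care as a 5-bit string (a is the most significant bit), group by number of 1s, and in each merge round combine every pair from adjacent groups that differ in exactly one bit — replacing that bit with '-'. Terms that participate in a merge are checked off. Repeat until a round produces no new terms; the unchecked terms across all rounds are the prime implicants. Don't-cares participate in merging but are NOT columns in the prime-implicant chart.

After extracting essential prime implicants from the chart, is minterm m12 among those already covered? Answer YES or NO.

Round 0: 00100✓ 00101✓ 01000✓ 01001✓ 01010✓ 01011✓ 01100✓ 01110✓ 01111✓ 10000✓ 10010✓ 10011✓ 10101✓ 11000✓ 11001✓ 11010✓ 11011✓ 11110✓ 11111✓
Round 1: -0101 -1000✓ -1001✓ -1010✓ -1011✓ -1110✓ -1111✓ 0-100 0010- 01-00✓ 01-10✓ 01-11✓ 010-0✓ 010-1✓ 0100-✓ 0101-✓ 011-0✓ 0111-✓ 1-000✓ 1-010✓ 1-011✓ 100-0✓ 1001-✓ 11-10✓ 11-11✓ 110-0✓ 110-1✓ 1100-✓ 1101-✓ 1111-✓
Round 2: -1-10✓ -1-11✓ -10-0✓ -10-1✓ -100-✓ -101-✓ -111-✓ 01--0 01-1-✓ 010--✓ 1-0-0 1-01- 11-1-✓ 110--✓
Round 3: -1-1- -10--
PIs = {-0101, -1-1-, -10--, 0-100, 0010-, 01--0, 1-0-0, 1-01-}
Coverage chart:
  m8: -10--,01--0
  m9: -10-- ←essential
  m11: -1-1-,-10--
  m12: 0-100,01--0
  m14: -1-1-,01--0
  m15: -1-1- ←essential
  m16: 1-0-0 ←essential
  m18: 1-0-0,1-01-
  m21: -0101 ←essential
  m24: -10--,1-0-0
  m25: -10-- ←essential
  m26: -1-1-,-10--,1-0-0,1-01-
  m27: -1-1-,-10--,1-01-
  m30: -1-1- ←essential
  m31: -1-1- ←essential
Essential: -0101, -1-1-, -10--, 1-0-0

NO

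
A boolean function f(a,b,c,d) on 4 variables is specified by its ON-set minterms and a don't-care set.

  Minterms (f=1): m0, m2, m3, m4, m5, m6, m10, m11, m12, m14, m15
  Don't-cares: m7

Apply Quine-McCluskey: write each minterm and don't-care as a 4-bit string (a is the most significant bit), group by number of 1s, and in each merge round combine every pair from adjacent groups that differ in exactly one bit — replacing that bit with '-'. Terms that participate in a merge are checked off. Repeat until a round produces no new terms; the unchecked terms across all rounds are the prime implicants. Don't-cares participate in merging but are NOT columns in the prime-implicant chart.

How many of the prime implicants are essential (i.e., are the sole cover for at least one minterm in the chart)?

4

Round 0: 0000✓ 0010✓ 0011✓ 0100✓ 0101✓ 0110✓ 0111✓ 1010✓ 1011✓ 1100✓ 1110✓ 1111✓
Round 1: -010✓ -011✓ -100✓ -110✓ -111✓ 0-00✓ 0-10✓ 0-11✓ 00-0✓ 001-✓ 01-0✓ 01-1✓ 010-✓ 011-✓ 1-10✓ 1-11✓ 101-✓ 11-0✓ 111-✓
Round 2: --10✓ --11✓ -01-✓ -1-0 -11-✓ 0--0 0-1-✓ 01-- 1-1-✓
Round 3: --1-
PIs = {--1-, -1-0, 0--0, 01--}
Coverage chart:
  m0: 0--0 ←essential
  m2: --1-,0--0
  m3: --1- ←essential
  m4: -1-0,0--0,01--
  m5: 01-- ←essential
  m6: --1-,-1-0,0--0,01--
  m10: --1- ←essential
  m11: --1- ←essential
  m12: -1-0 ←essential
  m14: --1-,-1-0
  m15: --1- ←essential
Essential: --1-, -1-0, 0--0, 01--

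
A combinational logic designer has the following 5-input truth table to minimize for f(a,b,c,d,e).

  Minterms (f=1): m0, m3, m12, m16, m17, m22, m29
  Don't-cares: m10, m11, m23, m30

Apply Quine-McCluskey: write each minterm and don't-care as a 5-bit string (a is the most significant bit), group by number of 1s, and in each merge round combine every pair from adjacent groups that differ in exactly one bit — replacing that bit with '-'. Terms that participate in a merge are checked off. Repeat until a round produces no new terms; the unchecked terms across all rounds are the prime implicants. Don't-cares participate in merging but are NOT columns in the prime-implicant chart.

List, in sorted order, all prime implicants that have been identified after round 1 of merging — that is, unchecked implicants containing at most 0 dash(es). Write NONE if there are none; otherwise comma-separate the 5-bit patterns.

01100, 11101

size-2^0 implicants → 00000(✓)  00011(✓)  01010(✓)  01011(✓)  01100  10000(✓)  10001(✓)  10110(✓)  10111(✓)  11101  11110(✓)
size-2^1 implicants → -0000  0-011  0101-  1-110  1000-  1011-
Unchecked terms (primes): -0000, 0-011, 0101-, 01100, 1-110, 1000-, 1011-, 11101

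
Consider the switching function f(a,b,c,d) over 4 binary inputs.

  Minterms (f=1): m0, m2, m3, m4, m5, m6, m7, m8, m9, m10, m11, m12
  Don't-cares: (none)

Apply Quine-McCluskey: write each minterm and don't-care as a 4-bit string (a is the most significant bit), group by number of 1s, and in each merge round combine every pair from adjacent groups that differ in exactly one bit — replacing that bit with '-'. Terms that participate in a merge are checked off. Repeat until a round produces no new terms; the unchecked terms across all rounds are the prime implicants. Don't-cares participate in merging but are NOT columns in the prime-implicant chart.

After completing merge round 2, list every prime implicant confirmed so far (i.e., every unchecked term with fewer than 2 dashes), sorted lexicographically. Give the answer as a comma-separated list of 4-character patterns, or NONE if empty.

NONE

Round 0: 0000✓ 0010✓ 0011✓ 0100✓ 0101✓ 0110✓ 0111✓ 1000✓ 1001✓ 1010✓ 1011✓ 1100✓
Round 1: -000✓ -010✓ -011✓ -100✓ 0-00✓ 0-10✓ 0-11✓ 00-0✓ 001-✓ 01-0✓ 01-1✓ 010-✓ 011-✓ 1-00✓ 10-0✓ 10-1✓ 100-✓ 101-✓
Round 2: --00 -0-0 -01- 0--0 0-1- 01-- 10--
PIs = {--00, -0-0, -01-, 0--0, 0-1-, 01--, 10--}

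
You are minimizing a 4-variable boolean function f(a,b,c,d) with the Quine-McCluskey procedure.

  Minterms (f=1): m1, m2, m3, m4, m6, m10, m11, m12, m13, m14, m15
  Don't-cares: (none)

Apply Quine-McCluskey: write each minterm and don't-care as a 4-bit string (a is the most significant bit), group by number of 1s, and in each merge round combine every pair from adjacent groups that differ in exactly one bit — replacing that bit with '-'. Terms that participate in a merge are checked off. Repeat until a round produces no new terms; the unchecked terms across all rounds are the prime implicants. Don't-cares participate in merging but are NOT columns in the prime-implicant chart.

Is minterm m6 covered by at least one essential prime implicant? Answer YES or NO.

[col 0] 0001*, 0010*, 0011*, 0100*, 0110*, 1010*, 1011*, 1100*, 1101*, 1110*, 1111*
[col 1] -010*, -011*, -100*, -110*, 0-10*, 00-1, 001-*, 01-0*, 1-10*, 1-11*, 101-*, 11-0*, 11-1*, 110-*, 111-*
[col 2] --10, -01-, -1-0, 1-1-, 11--
Prime implicants: --10, -01-, -1-0, 00-1, 1-1-, 11--
PI chart (minterm → PIs covering it):
  1 | 00-1  (sole → essential)
  2 | --10,-01-
  3 | -01-,00-1
  4 | -1-0  (sole → essential)
  6 | --10,-1-0
  10 | --10,-01-,1-1-
  11 | -01-,1-1-
  12 | -1-0,11--
  13 | 11--  (sole → essential)
  14 | --10,-1-0,1-1-,11--
  15 | 1-1-,11--
Essential prime implicants: -1-0, 00-1, 11--

YES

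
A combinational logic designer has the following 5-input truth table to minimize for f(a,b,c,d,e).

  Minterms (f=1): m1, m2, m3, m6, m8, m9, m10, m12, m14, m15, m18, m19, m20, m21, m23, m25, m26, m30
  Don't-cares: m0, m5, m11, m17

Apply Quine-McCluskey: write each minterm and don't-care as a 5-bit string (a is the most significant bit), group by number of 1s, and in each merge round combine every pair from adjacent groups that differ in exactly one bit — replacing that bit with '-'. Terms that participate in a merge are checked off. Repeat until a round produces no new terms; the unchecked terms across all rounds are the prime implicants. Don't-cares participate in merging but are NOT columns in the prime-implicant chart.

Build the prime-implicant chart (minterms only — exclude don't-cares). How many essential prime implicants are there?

size-2^0 implicants → 00000(✓)  00001(✓)  00010(✓)  00011(✓)  00101(✓)  00110(✓)  01000(✓)  01001(✓)  01010(✓)  01011(✓)  01100(✓)  01110(✓)  01111(✓)  10001(✓)  10010(✓)  10011(✓)  10100(✓)  10101(✓)  10111(✓)  11001(✓)  11010(✓)  11110(✓)
size-2^1 implicants → -0001(✓)  -0010(✓)  -0011(✓)  -0101(✓)  -1001(✓)  -1010(✓)  -1110(✓)  0-000(✓)  0-001(✓)  0-010(✓)  0-011(✓)  0-110(✓)  00-01(✓)  00-10(✓)  000-0(✓)  000-1(✓)  0000-(✓)  0001-(✓)  01-00(✓)  01-10(✓)  01-11(✓)  010-0(✓)  010-1(✓)  0100-(✓)  0101-(✓)  011-0(✓)  0111-(✓)  1-001(✓)  1-010(✓)  10-01(✓)  10-11(✓)  100-1(✓)  1001-(✓)  101-1(✓)  1010-  11-10(✓)
size-2^2 implicants → --001  --010  -0-01  -00-1  -001-  -1-10  0--10  0-0-0(✓)  0-0-1(✓)  0-00-(✓)  0-01-(✓)  000--(✓)  01--0  01-1-  010--(✓)  10--1
size-2^3 implicants → 0-0--
Unchecked terms (primes): --001, --010, -0-01, -00-1, -001-, -1-10, 0--10, 0-0--, 01--0, 01-1-, 10--1, 1010-
Minterm coverage:
  m1 ⊆ --001,-0-01,-00-1,0-0--
  m2 ⊆ --010,-001-,0--10,0-0--
  m3 ⊆ -00-1,-001-,0-0--
  m6 ⊆ 0--10 [E]
  m8 ⊆ 0-0--,01--0
  m9 ⊆ --001,0-0--
  m10 ⊆ --010,-1-10,0--10,0-0--,01--0,01-1-
  m12 ⊆ 01--0 [E]
  m14 ⊆ -1-10,0--10,01--0,01-1-
  m15 ⊆ 01-1- [E]
  m18 ⊆ --010,-001-
  m19 ⊆ -00-1,-001-,10--1
  m20 ⊆ 1010- [E]
  m21 ⊆ -0-01,10--1,1010-
  m23 ⊆ 10--1 [E]
  m25 ⊆ --001 [E]
  m26 ⊆ --010,-1-10
  m30 ⊆ -1-10 [E]
E = {--001, -1-10, 0--10, 01--0, 01-1-, 10--1, 1010-}

7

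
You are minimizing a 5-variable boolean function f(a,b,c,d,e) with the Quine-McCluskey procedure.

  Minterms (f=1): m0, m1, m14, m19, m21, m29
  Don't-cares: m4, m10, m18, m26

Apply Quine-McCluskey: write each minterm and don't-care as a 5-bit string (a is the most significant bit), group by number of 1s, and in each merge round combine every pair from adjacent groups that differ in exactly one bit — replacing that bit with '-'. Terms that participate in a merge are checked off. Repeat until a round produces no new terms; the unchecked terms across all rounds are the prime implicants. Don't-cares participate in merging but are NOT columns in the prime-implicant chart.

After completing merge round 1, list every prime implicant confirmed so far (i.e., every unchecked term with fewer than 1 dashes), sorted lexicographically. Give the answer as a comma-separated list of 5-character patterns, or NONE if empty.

NONE

Round 0: 00000✓ 00001✓ 00100✓ 01010✓ 01110✓ 10010✓ 10011✓ 10101✓ 11010✓ 11101✓
Round 1: -1010 00-00 0000- 01-10 1-010 1-101 1001-
PIs = {-1010, 00-00, 0000-, 01-10, 1-010, 1-101, 1001-}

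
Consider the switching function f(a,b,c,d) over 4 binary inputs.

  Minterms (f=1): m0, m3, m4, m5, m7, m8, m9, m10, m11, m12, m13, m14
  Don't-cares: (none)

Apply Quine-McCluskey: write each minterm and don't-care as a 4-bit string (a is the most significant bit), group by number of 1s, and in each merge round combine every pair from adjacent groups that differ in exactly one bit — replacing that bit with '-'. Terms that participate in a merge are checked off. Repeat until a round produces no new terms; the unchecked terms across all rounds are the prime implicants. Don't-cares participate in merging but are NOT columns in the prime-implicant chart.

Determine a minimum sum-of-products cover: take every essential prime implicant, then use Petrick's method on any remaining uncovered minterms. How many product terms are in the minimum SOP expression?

5

size-2^0 implicants → 0000(✓)  0011(✓)  0100(✓)  0101(✓)  0111(✓)  1000(✓)  1001(✓)  1010(✓)  1011(✓)  1100(✓)  1101(✓)  1110(✓)
size-2^1 implicants → -000(✓)  -011  -100(✓)  -101(✓)  0-00(✓)  0-11  01-1  010-(✓)  1-00(✓)  1-01(✓)  1-10(✓)  10-0(✓)  10-1(✓)  100-(✓)  101-(✓)  11-0(✓)  110-(✓)
size-2^2 implicants → --00  -10-  1--0  1-0-  10--
Unchecked terms (primes): --00, -011, -10-, 0-11, 01-1, 1--0, 1-0-, 10--
Minterm coverage:
  m0 ⊆ --00 [E]
  m3 ⊆ -011,0-11
  m4 ⊆ --00,-10-
  m5 ⊆ -10-,01-1
  m7 ⊆ 0-11,01-1
  m8 ⊆ --00,1--0,1-0-,10--
  m9 ⊆ 1-0-,10--
  m10 ⊆ 1--0,10--
  m11 ⊆ -011,10--
  m12 ⊆ --00,-10-,1--0,1-0-
  m13 ⊆ -10-,1-0-
  m14 ⊆ 1--0 [E]
E = {--00, 1--0}
Petrick residual → -011, 01-1, 1-0-
Cover = c'd' + b'cd + a'bd + ad' + ac'  |cover|=5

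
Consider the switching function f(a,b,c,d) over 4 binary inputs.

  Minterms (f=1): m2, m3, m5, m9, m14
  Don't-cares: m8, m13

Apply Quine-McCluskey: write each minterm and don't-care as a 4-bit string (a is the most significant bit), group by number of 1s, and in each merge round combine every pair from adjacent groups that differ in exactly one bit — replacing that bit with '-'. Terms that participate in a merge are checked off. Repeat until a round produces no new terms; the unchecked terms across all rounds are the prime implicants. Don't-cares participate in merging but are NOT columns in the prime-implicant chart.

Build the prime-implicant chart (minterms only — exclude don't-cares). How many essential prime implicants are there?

[col 0] 0010*, 0011*, 0101*, 1000*, 1001*, 1101*, 1110
[col 1] -101, 001-, 1-01, 100-
Prime implicants: -101, 001-, 1-01, 100-, 1110
PI chart (minterm → PIs covering it):
  2 | 001-  (sole → essential)
  3 | 001-  (sole → essential)
  5 | -101  (sole → essential)
  9 | 1-01,100-
  14 | 1110  (sole → essential)
Essential prime implicants: -101, 001-, 1110

3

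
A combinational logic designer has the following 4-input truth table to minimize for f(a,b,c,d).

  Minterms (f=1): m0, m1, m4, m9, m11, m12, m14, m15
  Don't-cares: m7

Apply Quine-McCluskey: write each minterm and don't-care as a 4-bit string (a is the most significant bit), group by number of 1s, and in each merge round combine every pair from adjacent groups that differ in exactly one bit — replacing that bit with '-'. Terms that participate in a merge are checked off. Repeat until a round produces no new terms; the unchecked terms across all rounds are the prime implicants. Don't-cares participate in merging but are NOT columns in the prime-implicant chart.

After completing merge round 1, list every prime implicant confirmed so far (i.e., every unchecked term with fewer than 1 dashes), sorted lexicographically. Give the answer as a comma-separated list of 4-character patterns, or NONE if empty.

NONE

[col 0] 0000*, 0001*, 0100*, 0111*, 1001*, 1011*, 1100*, 1110*, 1111*
[col 1] -001, -100, -111, 0-00, 000-, 1-11, 10-1, 11-0, 111-
Prime implicants: -001, -100, -111, 0-00, 000-, 1-11, 10-1, 11-0, 111-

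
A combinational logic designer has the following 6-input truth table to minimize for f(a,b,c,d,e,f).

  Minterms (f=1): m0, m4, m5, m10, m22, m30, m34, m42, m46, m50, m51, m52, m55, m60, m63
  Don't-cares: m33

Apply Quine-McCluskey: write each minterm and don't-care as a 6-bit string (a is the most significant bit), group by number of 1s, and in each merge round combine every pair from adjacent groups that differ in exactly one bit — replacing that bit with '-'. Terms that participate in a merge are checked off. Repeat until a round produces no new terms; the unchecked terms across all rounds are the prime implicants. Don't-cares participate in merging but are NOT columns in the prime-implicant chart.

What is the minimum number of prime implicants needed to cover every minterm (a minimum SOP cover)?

size-2^0 implicants → 000000(✓)  000100(✓)  000101(✓)  001010(✓)  010110(✓)  011110(✓)  100001  100010(✓)  101010(✓)  101110(✓)  110010(✓)  110011(✓)  110100(✓)  110111(✓)  111100(✓)  111111(✓)
size-2^1 implicants → -01010  000-00  00010-  01-110  1-0010  10-010  101-10  11-100  11-111  110-11  11001-
Unchecked terms (primes): -01010, 000-00, 00010-, 01-110, 1-0010, 10-010, 100001, 101-10, 11-100, 11-111, 110-11, 11001-
Minterm coverage:
  m0 ⊆ 000-00 [E]
  m4 ⊆ 000-00,00010-
  m5 ⊆ 00010- [E]
  m10 ⊆ -01010 [E]
  m22 ⊆ 01-110 [E]
  m30 ⊆ 01-110 [E]
  m34 ⊆ 1-0010,10-010
  m42 ⊆ -01010,10-010,101-10
  m46 ⊆ 101-10 [E]
  m50 ⊆ 1-0010,11001-
  m51 ⊆ 110-11,11001-
  m52 ⊆ 11-100 [E]
  m55 ⊆ 11-111,110-11
  m60 ⊆ 11-100 [E]
  m63 ⊆ 11-111 [E]
E = {-01010, 000-00, 00010-, 01-110, 101-10, 11-100, 11-111}
Petrick residual → 1-0010, 110-11
Cover = b'cd'ef' + a'b'c'e'f' + a'b'c'de' + a'bdef' + ac'd'ef' + ab'cef' + abde'f' + abdef + abc'ef  |cover|=9

9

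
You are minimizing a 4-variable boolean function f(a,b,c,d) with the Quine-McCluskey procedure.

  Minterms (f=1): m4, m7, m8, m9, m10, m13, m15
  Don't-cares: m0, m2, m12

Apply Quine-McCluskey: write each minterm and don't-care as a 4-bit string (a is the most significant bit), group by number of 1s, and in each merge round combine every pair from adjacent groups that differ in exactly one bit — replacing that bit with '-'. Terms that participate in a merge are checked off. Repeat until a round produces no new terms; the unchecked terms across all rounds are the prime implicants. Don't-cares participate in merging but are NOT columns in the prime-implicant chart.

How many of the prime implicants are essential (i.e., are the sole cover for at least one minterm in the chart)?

4

size-2^0 implicants → 0000(✓)  0010(✓)  0100(✓)  0111(✓)  1000(✓)  1001(✓)  1010(✓)  1100(✓)  1101(✓)  1111(✓)
size-2^1 implicants → -000(✓)  -010(✓)  -100(✓)  -111  0-00(✓)  00-0(✓)  1-00(✓)  1-01(✓)  10-0(✓)  100-(✓)  11-1  110-(✓)
size-2^2 implicants → --00  -0-0  1-0-
Unchecked terms (primes): --00, -0-0, -111, 1-0-, 11-1
Minterm coverage:
  m4 ⊆ --00 [E]
  m7 ⊆ -111 [E]
  m8 ⊆ --00,-0-0,1-0-
  m9 ⊆ 1-0- [E]
  m10 ⊆ -0-0 [E]
  m13 ⊆ 1-0-,11-1
  m15 ⊆ -111,11-1
E = {--00, -0-0, -111, 1-0-}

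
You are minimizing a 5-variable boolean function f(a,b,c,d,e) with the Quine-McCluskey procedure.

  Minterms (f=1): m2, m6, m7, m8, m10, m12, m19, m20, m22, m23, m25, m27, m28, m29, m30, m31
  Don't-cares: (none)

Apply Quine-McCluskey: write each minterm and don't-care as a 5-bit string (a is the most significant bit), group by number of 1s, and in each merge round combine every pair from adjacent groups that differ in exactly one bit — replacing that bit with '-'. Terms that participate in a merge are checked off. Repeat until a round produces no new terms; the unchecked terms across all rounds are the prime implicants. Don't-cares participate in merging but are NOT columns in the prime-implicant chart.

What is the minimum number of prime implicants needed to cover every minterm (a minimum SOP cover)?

[col 0] 00010*, 00110*, 00111*, 01000*, 01010*, 01100*, 10011*, 10100*, 10110*, 10111*, 11001*, 11011*, 11100*, 11101*, 11110*, 11111*
[col 1] -0110*, -0111*, -1100, 0-010, 00-10, 0011-*, 01-00, 010-0, 1-011*, 1-100*, 1-110*, 1-111*, 10-11*, 101-0*, 1011-*, 11-01*, 11-11*, 110-1*, 111-0*, 111-1*, 1110-*, 1111-*
[col 2] -011-, 1--11, 1-1-0, 1-11-, 11--1, 111--
Prime implicants: -011-, -1100, 0-010, 00-10, 01-00, 010-0, 1--11, 1-1-0, 1-11-, 11--1, 111--
PI chart (minterm → PIs covering it):
  2 | 0-010,00-10
  6 | -011-,00-10
  7 | -011-  (sole → essential)
  8 | 01-00,010-0
  10 | 0-010,010-0
  12 | -1100,01-00
  19 | 1--11  (sole → essential)
  20 | 1-1-0  (sole → essential)
  22 | -011-,1-1-0,1-11-
  23 | -011-,1--11,1-11-
  25 | 11--1  (sole → essential)
  27 | 1--11,11--1
  28 | -1100,1-1-0,111--
  29 | 11--1,111--
  30 | 1-1-0,1-11-,111--
  31 | 1--11,1-11-,11--1,111--
Essential prime implicants: -011-, 1--11, 1-1-0, 11--1
Petrick residual → 0-010, 01-00
Minimum SOP uses 6 PIs: b'cd + a'c'de' + a'bd'e' + ade + ace' + abe

6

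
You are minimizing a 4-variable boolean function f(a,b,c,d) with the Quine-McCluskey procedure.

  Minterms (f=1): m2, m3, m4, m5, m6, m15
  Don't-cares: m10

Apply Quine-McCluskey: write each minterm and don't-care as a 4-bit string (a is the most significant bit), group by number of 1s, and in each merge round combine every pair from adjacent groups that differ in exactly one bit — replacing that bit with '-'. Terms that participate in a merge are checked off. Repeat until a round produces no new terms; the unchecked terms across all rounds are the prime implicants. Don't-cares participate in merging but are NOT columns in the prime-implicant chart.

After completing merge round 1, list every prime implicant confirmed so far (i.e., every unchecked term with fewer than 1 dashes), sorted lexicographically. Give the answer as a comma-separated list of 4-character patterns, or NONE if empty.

[col 0] 0010*, 0011*, 0100*, 0101*, 0110*, 1010*, 1111
[col 1] -010, 0-10, 001-, 01-0, 010-
Prime implicants: -010, 0-10, 001-, 01-0, 010-, 1111

1111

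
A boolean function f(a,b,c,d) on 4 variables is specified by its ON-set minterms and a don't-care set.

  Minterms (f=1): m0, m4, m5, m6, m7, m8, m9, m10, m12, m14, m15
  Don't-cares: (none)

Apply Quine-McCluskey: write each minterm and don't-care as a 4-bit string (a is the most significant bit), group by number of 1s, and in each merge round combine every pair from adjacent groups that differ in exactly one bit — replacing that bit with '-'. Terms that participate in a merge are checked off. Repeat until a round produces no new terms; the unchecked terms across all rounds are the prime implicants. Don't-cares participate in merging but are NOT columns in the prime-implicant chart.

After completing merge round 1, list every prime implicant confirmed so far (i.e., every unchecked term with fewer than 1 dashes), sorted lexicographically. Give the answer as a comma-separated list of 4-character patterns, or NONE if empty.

Round 0: 0000✓ 0100✓ 0101✓ 0110✓ 0111✓ 1000✓ 1001✓ 1010✓ 1100✓ 1110✓ 1111✓
Round 1: -000✓ -100✓ -110✓ -111✓ 0-00✓ 01-0✓ 01-1✓ 010-✓ 011-✓ 1-00✓ 1-10✓ 10-0✓ 100- 11-0✓ 111-✓
Round 2: --00 -1-0 -11- 01-- 1--0
PIs = {--00, -1-0, -11-, 01--, 1--0, 100-}

NONE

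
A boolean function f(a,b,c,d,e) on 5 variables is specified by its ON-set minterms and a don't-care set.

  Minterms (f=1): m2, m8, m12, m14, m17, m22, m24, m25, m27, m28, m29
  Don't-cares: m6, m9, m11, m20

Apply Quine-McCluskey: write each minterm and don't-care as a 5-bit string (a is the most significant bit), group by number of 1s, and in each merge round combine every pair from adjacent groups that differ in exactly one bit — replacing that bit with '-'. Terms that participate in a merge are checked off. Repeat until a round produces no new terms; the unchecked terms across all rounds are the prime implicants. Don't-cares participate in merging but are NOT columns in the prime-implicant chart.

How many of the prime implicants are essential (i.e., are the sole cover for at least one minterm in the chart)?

4

[col 0] 00010*, 00110*, 01000*, 01001*, 01011*, 01100*, 01110*, 10001*, 10100*, 10110*, 11000*, 11001*, 11011*, 11100*, 11101*
[col 1] -0110, -1000*, -1001*, -1011*, -1100*, 0-110, 00-10, 01-00*, 010-1*, 0100-*, 011-0, 1-001, 1-100, 101-0, 11-00*, 11-01*, 110-1*, 1100-*, 1110-*
[col 2] -1-00, -10-1, -100-, 11-0-
Prime implicants: -0110, -1-00, -10-1, -100-, 0-110, 00-10, 011-0, 1-001, 1-100, 101-0, 11-0-
PI chart (minterm → PIs covering it):
  2 | 00-10  (sole → essential)
  8 | -1-00,-100-
  12 | -1-00,011-0
  14 | 0-110,011-0
  17 | 1-001  (sole → essential)
  22 | -0110,101-0
  24 | -1-00,-100-,11-0-
  25 | -10-1,-100-,1-001,11-0-
  27 | -10-1  (sole → essential)
  28 | -1-00,1-100,11-0-
  29 | 11-0-  (sole → essential)
Essential prime implicants: -10-1, 00-10, 1-001, 11-0-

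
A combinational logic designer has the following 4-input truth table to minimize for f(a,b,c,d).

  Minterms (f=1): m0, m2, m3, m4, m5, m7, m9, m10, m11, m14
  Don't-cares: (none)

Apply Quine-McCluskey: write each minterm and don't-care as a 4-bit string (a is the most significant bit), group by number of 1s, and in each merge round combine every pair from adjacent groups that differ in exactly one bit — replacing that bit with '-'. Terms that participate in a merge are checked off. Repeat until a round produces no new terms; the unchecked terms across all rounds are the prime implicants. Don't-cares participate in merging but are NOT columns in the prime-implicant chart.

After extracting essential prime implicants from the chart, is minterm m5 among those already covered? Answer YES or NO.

NO

size-2^0 implicants → 0000(✓)  0010(✓)  0011(✓)  0100(✓)  0101(✓)  0111(✓)  1001(✓)  1010(✓)  1011(✓)  1110(✓)
size-2^1 implicants → -010(✓)  -011(✓)  0-00  0-11  00-0  001-(✓)  01-1  010-  1-10  10-1  101-(✓)
size-2^2 implicants → -01-
Unchecked terms (primes): -01-, 0-00, 0-11, 00-0, 01-1, 010-, 1-10, 10-1
Minterm coverage:
  m0 ⊆ 0-00,00-0
  m2 ⊆ -01-,00-0
  m3 ⊆ -01-,0-11
  m4 ⊆ 0-00,010-
  m5 ⊆ 01-1,010-
  m7 ⊆ 0-11,01-1
  m9 ⊆ 10-1 [E]
  m10 ⊆ -01-,1-10
  m11 ⊆ -01-,10-1
  m14 ⊆ 1-10 [E]
E = {1-10, 10-1}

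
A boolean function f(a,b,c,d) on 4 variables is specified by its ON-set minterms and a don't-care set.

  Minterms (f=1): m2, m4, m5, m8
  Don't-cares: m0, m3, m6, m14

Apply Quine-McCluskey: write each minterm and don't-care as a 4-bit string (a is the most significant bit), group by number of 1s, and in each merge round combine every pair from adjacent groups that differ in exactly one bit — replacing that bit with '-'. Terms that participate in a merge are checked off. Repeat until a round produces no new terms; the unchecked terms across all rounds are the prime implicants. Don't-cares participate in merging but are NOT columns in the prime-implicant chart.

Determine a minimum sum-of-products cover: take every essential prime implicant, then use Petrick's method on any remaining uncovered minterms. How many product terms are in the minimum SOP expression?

3

size-2^0 implicants → 0000(✓)  0010(✓)  0011(✓)  0100(✓)  0101(✓)  0110(✓)  1000(✓)  1110(✓)
size-2^1 implicants → -000  -110  0-00(✓)  0-10(✓)  00-0(✓)  001-  01-0(✓)  010-
size-2^2 implicants → 0--0
Unchecked terms (primes): -000, -110, 0--0, 001-, 010-
Minterm coverage:
  m2 ⊆ 0--0,001-
  m4 ⊆ 0--0,010-
  m5 ⊆ 010- [E]
  m8 ⊆ -000 [E]
E = {-000, 010-}
Petrick residual → 0--0
Cover = b'c'd' + a'd' + a'bc'  |cover|=3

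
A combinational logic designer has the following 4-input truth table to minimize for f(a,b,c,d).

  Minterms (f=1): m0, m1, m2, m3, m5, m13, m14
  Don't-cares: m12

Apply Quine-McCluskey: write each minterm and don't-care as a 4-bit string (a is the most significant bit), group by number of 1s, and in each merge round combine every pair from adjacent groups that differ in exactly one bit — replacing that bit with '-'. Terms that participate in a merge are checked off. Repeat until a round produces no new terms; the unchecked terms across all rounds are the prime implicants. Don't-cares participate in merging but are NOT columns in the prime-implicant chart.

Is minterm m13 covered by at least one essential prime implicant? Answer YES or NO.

[col 0] 0000*, 0001*, 0010*, 0011*, 0101*, 1100*, 1101*, 1110*
[col 1] -101, 0-01, 00-0*, 00-1*, 000-*, 001-*, 11-0, 110-
[col 2] 00--
Prime implicants: -101, 0-01, 00--, 11-0, 110-
PI chart (minterm → PIs covering it):
  0 | 00--  (sole → essential)
  1 | 0-01,00--
  2 | 00--  (sole → essential)
  3 | 00--  (sole → essential)
  5 | -101,0-01
  13 | -101,110-
  14 | 11-0  (sole → essential)
Essential prime implicants: 00--, 11-0

NO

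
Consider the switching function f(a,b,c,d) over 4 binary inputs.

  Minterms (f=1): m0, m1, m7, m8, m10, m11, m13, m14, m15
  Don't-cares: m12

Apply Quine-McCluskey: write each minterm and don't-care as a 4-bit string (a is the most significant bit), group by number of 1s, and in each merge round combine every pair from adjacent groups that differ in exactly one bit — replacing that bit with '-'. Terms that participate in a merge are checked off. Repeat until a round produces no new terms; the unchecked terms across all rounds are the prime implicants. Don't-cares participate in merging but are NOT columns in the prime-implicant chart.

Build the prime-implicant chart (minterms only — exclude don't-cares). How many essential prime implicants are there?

[col 0] 0000*, 0001*, 0111*, 1000*, 1010*, 1011*, 1100*, 1101*, 1110*, 1111*
[col 1] -000, -111, 000-, 1-00*, 1-10*, 1-11*, 10-0*, 101-*, 11-0*, 11-1*, 110-*, 111-*
[col 2] 1--0, 1-1-, 11--
Prime implicants: -000, -111, 000-, 1--0, 1-1-, 11--
PI chart (minterm → PIs covering it):
  0 | -000,000-
  1 | 000-  (sole → essential)
  7 | -111  (sole → essential)
  8 | -000,1--0
  10 | 1--0,1-1-
  11 | 1-1-  (sole → essential)
  13 | 11--  (sole → essential)
  14 | 1--0,1-1-,11--
  15 | -111,1-1-,11--
Essential prime implicants: -111, 000-, 1-1-, 11--

4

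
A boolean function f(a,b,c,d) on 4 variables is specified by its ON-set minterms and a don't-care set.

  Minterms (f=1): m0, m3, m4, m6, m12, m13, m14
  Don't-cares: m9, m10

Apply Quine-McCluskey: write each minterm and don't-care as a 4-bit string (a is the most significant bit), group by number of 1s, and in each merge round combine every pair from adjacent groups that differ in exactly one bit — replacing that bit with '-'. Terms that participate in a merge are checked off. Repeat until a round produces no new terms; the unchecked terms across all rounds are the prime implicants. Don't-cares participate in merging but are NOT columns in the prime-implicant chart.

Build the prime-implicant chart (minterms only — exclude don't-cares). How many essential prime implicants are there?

Round 0: 0000✓ 0011 0100✓ 0110✓ 1001✓ 1010✓ 1100✓ 1101✓ 1110✓
Round 1: -100✓ -110✓ 0-00 01-0✓ 1-01 1-10 11-0✓ 110-
Round 2: -1-0
PIs = {-1-0, 0-00, 0011, 1-01, 1-10, 110-}
Coverage chart:
  m0: 0-00 ←essential
  m3: 0011 ←essential
  m4: -1-0,0-00
  m6: -1-0 ←essential
  m12: -1-0,110-
  m13: 1-01,110-
  m14: -1-0,1-10
Essential: -1-0, 0-00, 0011

3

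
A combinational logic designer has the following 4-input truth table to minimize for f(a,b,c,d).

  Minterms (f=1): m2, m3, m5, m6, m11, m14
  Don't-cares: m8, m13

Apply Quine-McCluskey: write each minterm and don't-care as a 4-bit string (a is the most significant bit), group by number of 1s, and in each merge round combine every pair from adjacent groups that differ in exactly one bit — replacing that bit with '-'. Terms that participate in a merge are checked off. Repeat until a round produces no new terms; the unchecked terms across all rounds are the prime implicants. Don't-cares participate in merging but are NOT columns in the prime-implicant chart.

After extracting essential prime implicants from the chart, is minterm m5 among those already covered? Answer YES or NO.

Round 0: 0010✓ 0011✓ 0101✓ 0110✓ 1000 1011✓ 1101✓ 1110✓
Round 1: -011 -101 -110 0-10 001-
PIs = {-011, -101, -110, 0-10, 001-, 1000}
Coverage chart:
  m2: 0-10,001-
  m3: -011,001-
  m5: -101 ←essential
  m6: -110,0-10
  m11: -011 ←essential
  m14: -110 ←essential
Essential: -011, -101, -110

YES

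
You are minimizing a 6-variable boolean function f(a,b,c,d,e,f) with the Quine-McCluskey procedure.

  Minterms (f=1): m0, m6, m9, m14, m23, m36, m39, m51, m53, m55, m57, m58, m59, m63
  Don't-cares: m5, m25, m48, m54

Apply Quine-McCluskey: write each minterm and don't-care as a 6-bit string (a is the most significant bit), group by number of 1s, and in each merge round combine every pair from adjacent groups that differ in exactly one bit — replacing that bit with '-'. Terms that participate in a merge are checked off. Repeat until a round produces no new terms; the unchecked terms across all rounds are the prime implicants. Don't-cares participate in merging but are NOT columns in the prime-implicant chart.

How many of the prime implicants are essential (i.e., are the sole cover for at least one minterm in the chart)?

9

Round 0: 000000 000101 000110✓ 001001✓ 001110✓ 010111✓ 011001✓ 100100 100111✓ 110000 110011✓ 110101✓ 110110✓ 110111✓ 111001✓ 111010✓ 111011✓ 111111✓
Round 1: -10111 -11001 0-1001 00-110 1-0111 11-011✓ 11-111✓ 110-11✓ 1101-1 11011- 111-11✓ 1110-1 11101-
Round 2: 11--11
PIs = {-10111, -11001, 0-1001, 00-110, 000000, 000101, 1-0111, 100100, 11--11, 110000, 1101-1, 11011-, 1110-1, 11101-}
Coverage chart:
  m0: 000000 ←essential
  m6: 00-110 ←essential
  m9: 0-1001 ←essential
  m14: 00-110 ←essential
  m23: -10111 ←essential
  m36: 100100 ←essential
  m39: 1-0111 ←essential
  m51: 11--11 ←essential
  m53: 1101-1 ←essential
  m55: -10111,1-0111,11--11,1101-1,11011-
  m57: -11001,1110-1
  m58: 11101- ←essential
  m59: 11--11,1110-1,11101-
  m63: 11--11 ←essential
Essential: -10111, 0-1001, 00-110, 000000, 1-0111, 100100, 11--11, 1101-1, 11101-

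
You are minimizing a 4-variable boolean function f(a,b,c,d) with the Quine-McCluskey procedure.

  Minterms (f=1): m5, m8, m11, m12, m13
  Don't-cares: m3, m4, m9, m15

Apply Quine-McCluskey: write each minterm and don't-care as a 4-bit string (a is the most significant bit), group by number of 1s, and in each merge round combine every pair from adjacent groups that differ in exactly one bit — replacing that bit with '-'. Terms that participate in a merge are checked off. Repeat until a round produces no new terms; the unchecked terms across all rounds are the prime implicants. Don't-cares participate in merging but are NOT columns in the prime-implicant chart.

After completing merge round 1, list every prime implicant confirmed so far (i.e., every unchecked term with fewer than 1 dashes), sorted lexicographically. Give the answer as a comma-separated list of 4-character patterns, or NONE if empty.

NONE

size-2^0 implicants → 0011(✓)  0100(✓)  0101(✓)  1000(✓)  1001(✓)  1011(✓)  1100(✓)  1101(✓)  1111(✓)
size-2^1 implicants → -011  -100(✓)  -101(✓)  010-(✓)  1-00(✓)  1-01(✓)  1-11(✓)  10-1(✓)  100-(✓)  11-1(✓)  110-(✓)
size-2^2 implicants → -10-  1--1  1-0-
Unchecked terms (primes): -011, -10-, 1--1, 1-0-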